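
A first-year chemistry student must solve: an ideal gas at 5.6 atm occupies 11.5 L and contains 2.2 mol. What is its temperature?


PV = nRT  (R = 0.08206 L·atm/(mol·K))
T = PV/(nR) = 5.6×11.5/(2.2×0.08206)
= 64.40/0.180532
= 356.72 K

356.72 K


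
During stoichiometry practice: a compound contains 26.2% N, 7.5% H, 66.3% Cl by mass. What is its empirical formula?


Assume 100 g sample. Moles of each element:
  N: 26.2/14.01 = 1.87 mol
  H: 7.5/1.008 = 7.44 mol
  Cl: 66.3/35.45 = 1.87 mol
Divide by smallest (1.87):
  N: 1.87/1.87 = 1.0
  H: 7.44/1.87 = 3.98
  Cl: 1.87/1.87 = 1.0
Empirical formula: NH4Cl

NH4Cl


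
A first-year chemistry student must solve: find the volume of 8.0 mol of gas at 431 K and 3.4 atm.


PV = nRT  (R = 0.08206 L·atm/(mol·K))
V = nRT/P = 8.0×0.08206×431/3.4
= 83.218 L

83.218 L


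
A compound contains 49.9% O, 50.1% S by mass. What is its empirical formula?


Assume 100 g sample. Moles of each element:
  O: 49.9/16.0 = 3.119 mol
  S: 50.1/32.07 = 1.562 mol
Divide by smallest (1.562):
  O: 3.119/1.562 = 2.0
  S: 1.562/1.562 = 1.0
Empirical formula: SO2

SO2


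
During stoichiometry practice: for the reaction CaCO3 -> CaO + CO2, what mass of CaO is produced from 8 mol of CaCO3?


Mole ratio CaO:CaCO3 = 1:1
n(CaO) = 8 × 1/1 = 8.000 mol
mass = 8.000 × 56.08 = 448.64 g

448.64 g


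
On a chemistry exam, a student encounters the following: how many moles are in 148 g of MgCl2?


M(MgCl2) = 95.21 g/mol
n = mass/M = 148/95.21 = 1.5545 mol

1.5545 mol


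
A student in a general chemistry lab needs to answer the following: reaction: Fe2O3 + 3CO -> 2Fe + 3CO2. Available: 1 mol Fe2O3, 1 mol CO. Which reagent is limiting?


Mole ratio available / coefficient:
  Fe2O3: 1/1 = 1.000
  CO: 1/3 = 0.333
Smaller ratio is limiting.

CO


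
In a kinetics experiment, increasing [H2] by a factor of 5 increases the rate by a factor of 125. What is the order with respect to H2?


rate ∝ [H2]^n
5^n = 125 → n = 3
Order in H2: 3

3


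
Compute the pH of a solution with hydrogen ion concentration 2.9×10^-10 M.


pH = -log10([H+]) = -log10(2.9×10^-10)
= 10 - log10(2.9)
= 10 - 0.46
= 9.54

9.54


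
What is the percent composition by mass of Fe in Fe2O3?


M(Fe2O3) = 2×55.85 + 3×16.0 = 159.70 g/mol
Mass of Fe = 2 × 55.85 = 111.70 g/mol
% Fe = 111.70/159.70 × 100 = 69.94%

69.94%


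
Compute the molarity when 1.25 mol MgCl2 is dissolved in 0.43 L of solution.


M = n/V = 1.25/0.43 = 2.907 mol/L

2.907 M


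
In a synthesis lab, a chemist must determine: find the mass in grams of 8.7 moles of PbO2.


M(PbO2) = 239.2 g/mol
mass = n × M = 8.7 × 239.2 = 2081.04 g

2081.04 g


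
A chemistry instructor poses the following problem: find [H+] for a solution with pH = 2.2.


[H+] = 10^(-pH) = 10^(-2.2)
= 6.31×10^-3 M

6.31×10^-3 M


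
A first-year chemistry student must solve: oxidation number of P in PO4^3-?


x + 4(-2) = -3, so x = +5
Oxidation number: +5

+5


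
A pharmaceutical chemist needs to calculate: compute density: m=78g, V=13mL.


ρ = mass/volume
= 78/13
= 6.0 g/mL

6.0 g/mL


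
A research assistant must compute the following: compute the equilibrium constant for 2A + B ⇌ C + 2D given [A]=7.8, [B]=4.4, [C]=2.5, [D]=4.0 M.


Kc = [C][D]^2/([A]^2[B])
= (2.5^1 × 4.0^2)/(7.8^2 × 4.4^1)
= 40/267.696
= 0.1494

0.1494


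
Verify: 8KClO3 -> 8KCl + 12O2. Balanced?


Equation: 8KClO3 -> 8KCl + 12O2
Check atoms: Cl: 8=8, K: 8=8, O: 24=24
Balanced

Yes, balanced


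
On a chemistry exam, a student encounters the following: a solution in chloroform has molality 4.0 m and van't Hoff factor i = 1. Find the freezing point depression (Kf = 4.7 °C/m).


ΔTf = Kf × m × i
= 4.7 × 4.0 × 1
= 18.8 °C

18.8 °C


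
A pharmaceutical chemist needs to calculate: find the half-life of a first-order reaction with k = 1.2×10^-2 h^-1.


t½ = ln2/k = 0.693147/(1.2×10^-2 h^-1)
= 57.76 h

57.76 h


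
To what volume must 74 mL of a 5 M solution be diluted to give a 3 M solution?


C1V1 = C2V2
5 × 74 = 3 × V2
V2 = 370/3 = 123.33 mL

123.33 mL


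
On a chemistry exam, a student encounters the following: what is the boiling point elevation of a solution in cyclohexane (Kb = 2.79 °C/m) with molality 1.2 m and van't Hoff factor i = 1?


ΔTb = Kb × m × i
= 2.79 × 1.2 × 1
= 3.348 °C

3.348 °C


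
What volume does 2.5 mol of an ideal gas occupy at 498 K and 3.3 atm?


PV = nRT  (R = 0.08206 L·atm/(mol·K))
V = nRT/P = 2.5×0.08206×498/3.3
= 30.959 L

30.959 L


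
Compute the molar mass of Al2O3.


M(Al2O3) = 2×26.98 + 3×16.0
= 53.96 + 48.0
= 101.96 g/mol

101.96 g/mol


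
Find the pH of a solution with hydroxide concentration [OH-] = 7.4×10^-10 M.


pOH = -log10([OH-]) = -log10(7.4×10^-10)
= 10 - log10(7.4) = 9.13
pH = 14 - pOH = 14 - 9.13 = 4.87

4.87


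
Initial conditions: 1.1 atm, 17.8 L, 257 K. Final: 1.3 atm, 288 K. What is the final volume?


P1V1/T1 = P2V2/T2
V2 = P1V1T2/(T1P2)
= 1.1×17.8×288/(257×1.3)
= 16.878 L

16.878 L


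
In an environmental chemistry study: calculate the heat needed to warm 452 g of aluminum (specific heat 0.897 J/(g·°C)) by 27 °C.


q = mcΔT = 452 × 0.897 × 27
= 10946.99 J

10946.99 J


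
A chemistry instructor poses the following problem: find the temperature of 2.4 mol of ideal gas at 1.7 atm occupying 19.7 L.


PV = nRT  (R = 0.08206 L·atm/(mol·K))
T = PV/(nR) = 1.7×19.7/(2.4×0.08206)
= 33.49/0.196944
= 170.05 K

170.05 K


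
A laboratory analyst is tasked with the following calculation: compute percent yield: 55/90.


% yield = actual/theoretical × 100
= 55/90 × 100
= 61.11%

61.11%


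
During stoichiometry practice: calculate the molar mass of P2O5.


M(P2O5) = 2×30.97 + 5×16.0
= 61.94 + 80.0
= 141.94 g/mol

141.94 g/mol


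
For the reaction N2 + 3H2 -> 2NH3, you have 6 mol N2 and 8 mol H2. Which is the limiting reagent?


Mole ratio available / coefficient:
  N2: 6/1 = 6.000
  H2: 8/3 = 2.667
Smaller ratio is limiting.

H2


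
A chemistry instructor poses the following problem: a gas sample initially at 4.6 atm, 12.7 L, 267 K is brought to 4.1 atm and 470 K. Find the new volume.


P1V1/T1 = P2V2/T2
V2 = P1V1T2/(T1P2)
= 4.6×12.7×470/(267×4.1)
= 25.082 L

25.082 L


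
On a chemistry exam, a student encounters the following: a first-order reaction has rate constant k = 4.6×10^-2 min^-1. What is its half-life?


t½ = ln2/k = 0.693147/(4.6×10^-2 min^-1)
= 15.07 min

15.07 min


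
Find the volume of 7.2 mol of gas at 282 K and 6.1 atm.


PV = nRT  (R = 0.08206 L·atm/(mol·K))
V = nRT/P = 7.2×0.08206×282/6.1
= 27.314 L

27.314 L


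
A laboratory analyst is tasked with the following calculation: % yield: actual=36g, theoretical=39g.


% yield = actual/theoretical × 100
= 36/39 × 100
= 92.31%

92.31%


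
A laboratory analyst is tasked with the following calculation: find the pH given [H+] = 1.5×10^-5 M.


pH = -log10([H+]) = -log10(1.5×10^-5)
= 5 - log10(1.5)
= 5 - 0.18
= 4.82

4.82


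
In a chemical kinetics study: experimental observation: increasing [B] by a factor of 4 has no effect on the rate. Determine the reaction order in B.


rate ∝ [B]^n
rate ∝ [B]^0
Order in B: 0

0


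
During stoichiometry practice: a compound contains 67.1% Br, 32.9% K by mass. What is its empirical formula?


Assume 100 g sample. Moles of each element:
  Br: 67.1/79.9 = 0.84 mol
  K: 32.9/39.1 = 0.841 mol
Divide by smallest (0.84):
  Br: 0.84/0.84 = 1.0
  K: 0.841/0.84 = 1.0
Empirical formula: KBr

KBr


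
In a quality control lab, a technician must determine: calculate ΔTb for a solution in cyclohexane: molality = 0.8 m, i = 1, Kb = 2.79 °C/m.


ΔTb = Kb × m × i
= 2.79 × 0.8 × 1
= 2.232 °C

2.232 °C


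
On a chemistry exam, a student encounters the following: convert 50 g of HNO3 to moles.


M(HNO3) = 63.02 g/mol
n = mass/M = 50/63.02 = 0.7934 mol

0.7934 mol


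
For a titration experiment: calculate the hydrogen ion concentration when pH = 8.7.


[H+] = 10^(-pH) = 10^(-8.7)
= 2.0×10^-9 M

2.0×10^-9 M


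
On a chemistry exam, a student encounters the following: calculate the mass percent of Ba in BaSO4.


M(BaSO4) = 1×137.33 + 1×32.07 + 4×16.0 = 233.40 g/mol
Mass of Ba = 1 × 137.33 = 137.33 g/mol
% Ba = 137.33/233.40 × 100 = 58.84%

58.84%


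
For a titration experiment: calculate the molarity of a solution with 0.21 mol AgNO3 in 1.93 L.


M = n/V = 0.21/1.93 = 0.109 mol/L

0.109 M


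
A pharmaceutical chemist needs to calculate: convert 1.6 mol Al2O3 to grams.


M(Al2O3) = 101.96 g/mol
mass = n × M = 1.6 × 101.96 = 163.14 g

163.14 g


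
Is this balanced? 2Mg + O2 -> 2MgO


Equation: 2Mg + O2 -> 2MgO
Check atoms: Mg: 2=2, O: 2=2
Balanced

Yes, balanced


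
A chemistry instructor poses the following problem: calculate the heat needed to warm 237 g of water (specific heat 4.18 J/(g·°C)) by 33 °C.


q = mcΔT = 237 × 4.18 × 33
= 32691.78 J

32691.78 J


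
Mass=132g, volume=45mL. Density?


ρ = mass/volume
= 132/45
= 2.933 g/mL

2.933 g/mL


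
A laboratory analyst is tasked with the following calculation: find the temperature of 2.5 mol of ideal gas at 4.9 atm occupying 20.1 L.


PV = nRT  (R = 0.08206 L·atm/(mol·K))
T = PV/(nR) = 4.9×20.1/(2.5×0.08206)
= 98.49/0.205150
= 480.09 K

480.09 K


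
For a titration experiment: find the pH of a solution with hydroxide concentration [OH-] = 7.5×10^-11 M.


pOH = -log10([OH-]) = -log10(7.5×10^-11)
= 11 - log10(7.5) = 10.12
pH = 14 - pOH = 14 - 10.12 = 3.88

3.88


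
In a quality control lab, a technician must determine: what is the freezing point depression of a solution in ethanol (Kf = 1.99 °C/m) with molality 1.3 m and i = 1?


ΔTf = Kf × m × i
= 1.99 × 1.3 × 1
= 2.587 °C

2.587 °C


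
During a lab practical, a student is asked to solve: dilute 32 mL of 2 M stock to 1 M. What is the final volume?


C1V1 = C2V2
2 × 32 = 1 × V2
V2 = 64/1 = 64.0 mL

64.0 mL


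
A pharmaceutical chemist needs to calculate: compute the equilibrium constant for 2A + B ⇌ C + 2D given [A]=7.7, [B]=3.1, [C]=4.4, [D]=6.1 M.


Kc = [C][D]^2/([A]^2[B])
= (4.4^1 × 6.1^2)/(7.7^2 × 3.1^1)
= 163.724/183.799
= 0.8908

0.8908


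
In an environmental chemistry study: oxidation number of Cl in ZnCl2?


halide: -1
Oxidation number: -1

-1


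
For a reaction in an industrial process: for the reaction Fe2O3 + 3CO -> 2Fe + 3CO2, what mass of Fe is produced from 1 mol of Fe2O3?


Mole ratio Fe:Fe2O3 = 2:1
n(Fe) = 1 × 2/1 = 2.000 mol
mass = 2.000 × 55.85 = 111.7 g

111.7 g


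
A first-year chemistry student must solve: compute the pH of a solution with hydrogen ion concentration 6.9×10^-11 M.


pH = -log10([H+]) = -log10(6.9×10^-11)
= 11 - log10(6.9)
= 11 - 0.84
= 10.16

10.16


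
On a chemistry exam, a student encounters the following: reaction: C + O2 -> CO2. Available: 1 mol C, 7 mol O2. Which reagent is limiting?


Mole ratio available / coefficient:
  C: 1/1 = 1.000
  O2: 7/1 = 7.000
Smaller ratio is limiting.

C


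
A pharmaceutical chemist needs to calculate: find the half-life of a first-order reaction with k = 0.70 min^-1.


t½ = ln2/k = 0.693147/(0.70 min^-1)
= 0.9902 min

0.9902 min


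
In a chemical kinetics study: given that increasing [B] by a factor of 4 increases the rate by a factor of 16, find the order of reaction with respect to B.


rate ∝ [B]^n
4^n = 16 → n = 2
Order in B: 2

2


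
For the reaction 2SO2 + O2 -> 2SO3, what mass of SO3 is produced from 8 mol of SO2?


Mole ratio SO3:SO2 = 2:2
n(SO3) = 8 × 2/2 = 8.000 mol
mass = 8.000 × 80.07 = 640.56 g

640.56 g


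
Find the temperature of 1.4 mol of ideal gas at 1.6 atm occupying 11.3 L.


PV = nRT  (R = 0.08206 L·atm/(mol·K))
T = PV/(nR) = 1.6×11.3/(1.4×0.08206)
= 18.08/0.114884
= 157.38 K

157.38 K


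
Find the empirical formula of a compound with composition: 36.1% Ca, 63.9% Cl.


Assume 100 g sample. Moles of each element:
  Ca: 36.1/40.08 = 0.901 mol
  Cl: 63.9/35.45 = 1.803 mol
Divide by smallest (0.901):
  Ca: 0.901/0.901 = 1.0
  Cl: 1.803/0.901 = 2.0
Empirical formula: CaCl2

CaCl2


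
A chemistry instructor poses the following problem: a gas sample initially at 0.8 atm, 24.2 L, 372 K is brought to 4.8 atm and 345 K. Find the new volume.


P1V1/T1 = P2V2/T2
V2 = P1V1T2/(T1P2)
= 0.8×24.2×345/(372×4.8)
= 3.741 L

3.741 L


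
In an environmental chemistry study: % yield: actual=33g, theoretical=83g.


% yield = actual/theoretical × 100
= 33/83 × 100
= 39.76%

39.76%


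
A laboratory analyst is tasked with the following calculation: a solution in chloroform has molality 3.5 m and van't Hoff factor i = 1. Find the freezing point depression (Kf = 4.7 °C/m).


ΔTf = Kf × m × i
= 4.7 × 3.5 × 1
= 16.45 °C

16.45 °C


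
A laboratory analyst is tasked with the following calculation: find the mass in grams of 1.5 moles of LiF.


M(LiF) = 25.94 g/mol
mass = n × M = 1.5 × 25.94 = 38.91 g

38.91 g


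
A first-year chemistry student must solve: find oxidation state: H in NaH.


H with a metal (hydride): -1
Oxidation number: -1

-1


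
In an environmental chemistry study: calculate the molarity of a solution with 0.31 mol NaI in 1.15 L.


M = n/V = 0.31/1.15 = 0.270 mol/L

0.270 M


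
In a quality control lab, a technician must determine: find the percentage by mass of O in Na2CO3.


M(Na2CO3) = 2×22.99 + 1×12.01 + 3×16.0 = 105.99 g/mol
Mass of O = 3 × 16.0 = 48.00 g/mol
% O = 48.00/105.99 × 100 = 45.29%

45.29%


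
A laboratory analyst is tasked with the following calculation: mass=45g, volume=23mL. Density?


ρ = mass/volume
= 45/23
= 1.957 g/mL

1.957 g/mL


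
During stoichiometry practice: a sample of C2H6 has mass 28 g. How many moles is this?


M(C2H6) = 30.07 g/mol
n = mass/M = 28/30.07 = 0.9312 mol

0.9312 mol


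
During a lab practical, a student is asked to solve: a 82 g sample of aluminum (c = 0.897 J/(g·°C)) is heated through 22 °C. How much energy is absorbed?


q = mcΔT = 82 × 0.897 × 22
= 1618.19 J

1618.19 J


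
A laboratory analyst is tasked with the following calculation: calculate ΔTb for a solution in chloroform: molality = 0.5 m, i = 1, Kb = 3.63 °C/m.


ΔTb = Kb × m × i
= 3.63 × 0.5 × 1
= 1.815 °C

1.815 °C


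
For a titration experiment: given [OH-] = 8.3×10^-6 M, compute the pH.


pOH = -log10([OH-]) = -log10(8.3×10^-6)
= 6 - log10(8.3) = 5.08
pH = 14 - pOH = 14 - 5.08 = 8.92

8.92


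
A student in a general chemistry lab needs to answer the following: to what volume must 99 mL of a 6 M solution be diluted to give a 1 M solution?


C1V1 = C2V2
6 × 99 = 1 × V2
V2 = 594/1 = 594.0 mL

594.0 mL


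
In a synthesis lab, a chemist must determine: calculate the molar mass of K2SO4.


M(K2SO4) = 2×39.1 + 1×32.07 + 4×16.0
= 78.2 + 32.07 + 64.0
= 174.27 g/mol

174.27 g/mol


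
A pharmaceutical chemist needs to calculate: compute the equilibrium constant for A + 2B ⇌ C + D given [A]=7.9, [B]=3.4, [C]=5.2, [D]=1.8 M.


Kc = [C][D]/([A][B]^2)
= (5.2^1 × 1.8^1)/(7.9^1 × 3.4^2)
= 9.36/91.324
= 0.1025

0.1025


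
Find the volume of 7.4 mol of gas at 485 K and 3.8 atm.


PV = nRT  (R = 0.08206 L·atm/(mol·K))
V = nRT/P = 7.4×0.08206×485/3.8
= 77.504 L

77.504 L


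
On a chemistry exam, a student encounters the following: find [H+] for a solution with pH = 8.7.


[H+] = 10^(-pH) = 10^(-8.7)
= 2.0×10^-9 M

2.0×10^-9 M


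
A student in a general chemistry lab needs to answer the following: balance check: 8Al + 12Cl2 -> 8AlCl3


Equation: 8Al + 12Cl2 -> 8AlCl3
Check atoms: Al: 8=8, Cl: 24=24
Balanced

Yes, balanced


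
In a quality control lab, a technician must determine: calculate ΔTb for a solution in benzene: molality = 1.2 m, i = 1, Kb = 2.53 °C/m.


ΔTb = Kb × m × i
= 2.53 × 1.2 × 1
= 3.036 °C

3.036 °C


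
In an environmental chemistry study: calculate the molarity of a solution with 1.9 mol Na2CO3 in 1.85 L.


M = n/V = 1.9/1.85 = 1.027 mol/L

1.027 M


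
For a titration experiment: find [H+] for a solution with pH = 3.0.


[H+] = 10^(-pH) = 10^(-3.0)
= 1.0×10^-3 M

1.0×10^-3 M


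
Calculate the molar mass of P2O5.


M(P2O5) = 2×30.97 + 5×16.0
= 61.94 + 80.0
= 141.94 g/mol

141.94 g/mol


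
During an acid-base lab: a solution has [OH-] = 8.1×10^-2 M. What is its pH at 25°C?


pOH = -log10([OH-]) = -log10(8.1×10^-2)
= 2 - log10(8.1) = 1.09
pH = 14 - pOH = 14 - 1.09 = 12.91

12.91


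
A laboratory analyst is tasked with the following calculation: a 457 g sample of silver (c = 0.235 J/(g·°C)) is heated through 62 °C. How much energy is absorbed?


q = mcΔT = 457 × 0.235 × 62
= 6658.49 J

6658.49 J


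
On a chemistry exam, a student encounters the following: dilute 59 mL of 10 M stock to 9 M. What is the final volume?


C1V1 = C2V2
10 × 59 = 9 × V2
V2 = 590/9 = 65.56 mL

65.56 mL


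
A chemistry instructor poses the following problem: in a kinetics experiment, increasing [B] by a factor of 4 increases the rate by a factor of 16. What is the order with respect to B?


rate ∝ [B]^n
4^n = 16 → n = 2
Order in B: 2

2


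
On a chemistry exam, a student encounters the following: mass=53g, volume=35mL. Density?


ρ = mass/volume
= 53/35
= 1.514 g/mL

1.514 g/mL


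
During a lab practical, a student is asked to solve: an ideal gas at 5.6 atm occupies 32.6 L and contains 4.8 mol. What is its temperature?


PV = nRT  (R = 0.08206 L·atm/(mol·K))
T = PV/(nR) = 5.6×32.6/(4.8×0.08206)
= 182.56/0.393888
= 463.48 K

463.48 K


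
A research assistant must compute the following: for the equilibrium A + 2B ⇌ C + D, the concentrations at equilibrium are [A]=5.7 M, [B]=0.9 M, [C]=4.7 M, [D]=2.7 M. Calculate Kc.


Kc = [C][D]/([A][B]^2)
= (4.7^1 × 2.7^1)/(5.7^1 × 0.9^2)
= 12.69/4.617
= 2.749

2.749


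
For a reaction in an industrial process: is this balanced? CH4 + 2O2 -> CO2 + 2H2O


Equation: CH4 + 2O2 -> CO2 + 2H2O
Check atoms: C: 1=1, H: 4=4, O: 4=4
Balanced

Yes, balanced


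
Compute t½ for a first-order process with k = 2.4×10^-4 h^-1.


t½ = ln2/k = 0.693147/(2.4×10^-4 h^-1)
= 2888 h

2888 h


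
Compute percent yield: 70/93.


% yield = actual/theoretical × 100
= 70/93 × 100
= 75.27%

75.27%


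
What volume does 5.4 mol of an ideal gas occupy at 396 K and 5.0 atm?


PV = nRT  (R = 0.08206 L·atm/(mol·K))
V = nRT/P = 5.4×0.08206×396/5.0
= 35.095 L

35.095 L


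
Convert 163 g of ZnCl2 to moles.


M(ZnCl2) = 136.28 g/mol
n = mass/M = 163/136.28 = 1.1961 mol

1.1961 mol


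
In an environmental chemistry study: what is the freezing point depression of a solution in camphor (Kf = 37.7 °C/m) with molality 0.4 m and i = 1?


ΔTf = Kf × m × i
= 37.7 × 0.4 × 1
= 15.08 °C

15.08 °C


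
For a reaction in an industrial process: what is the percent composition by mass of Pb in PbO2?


M(PbO2) = 1×207.2 + 2×16.0 = 239.20 g/mol
Mass of Pb = 1 × 207.2 = 207.20 g/mol
% Pb = 207.20/239.20 × 100 = 86.62%

86.62%


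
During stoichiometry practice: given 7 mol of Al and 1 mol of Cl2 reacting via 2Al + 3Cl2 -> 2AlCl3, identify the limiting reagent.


Mole ratio available / coefficient:
  Al: 7/2 = 3.500
  Cl2: 1/3 = 0.333
Smaller ratio is limiting.

Cl2


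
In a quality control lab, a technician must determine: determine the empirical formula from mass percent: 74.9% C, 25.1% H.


Assume 100 g sample. Moles of each element:
  C: 74.9/12.01 = 6.236 mol
  H: 25.1/1.008 = 24.901 mol
Divide by smallest (6.236):
  C: 6.236/6.236 = 1.0
  H: 24.901/6.236 = 3.99
Empirical formula: CH4

CH4


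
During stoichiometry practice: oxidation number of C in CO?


x + (-2) = 0, so x = +2
Oxidation number: +2

+2


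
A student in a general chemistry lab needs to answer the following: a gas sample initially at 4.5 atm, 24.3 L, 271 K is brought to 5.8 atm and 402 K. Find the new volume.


P1V1/T1 = P2V2/T2
V2 = P1V1T2/(T1P2)
= 4.5×24.3×402/(271×5.8)
= 27.967 L

27.967 L


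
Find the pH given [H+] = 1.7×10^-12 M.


pH = -log10([H+]) = -log10(1.7×10^-12)
= 12 - log10(1.7)
= 12 - 0.23
= 11.77

11.77


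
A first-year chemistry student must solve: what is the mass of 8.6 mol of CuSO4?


M(CuSO4) = 159.62 g/mol
mass = n × M = 8.6 × 159.62 = 1372.73 g

1372.73 g


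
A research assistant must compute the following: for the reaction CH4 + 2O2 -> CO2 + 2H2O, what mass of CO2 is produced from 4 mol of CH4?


Mole ratio CO2:CH4 = 1:1
n(CO2) = 4 × 1/1 = 4.000 mol
mass = 4.000 × 44.01 = 176.04 g

176.04 g


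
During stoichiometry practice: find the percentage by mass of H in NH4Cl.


M(NH4Cl) = 1×14.01 + 4×1.008 + 1×35.45 = 53.492 g/mol
Mass of H = 4 × 1.008 = 4.032 g/mol
% H = 4.032/53.492 × 100 = 7.54%

7.54%


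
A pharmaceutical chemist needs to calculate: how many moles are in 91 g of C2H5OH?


M(C2H5OH) = 46.07 g/mol
n = mass/M = 91/46.07 = 1.9753 mol

1.9753 mol


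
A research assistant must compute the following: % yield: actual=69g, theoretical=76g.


% yield = actual/theoretical × 100
= 69/76 × 100
= 90.79%

90.79%


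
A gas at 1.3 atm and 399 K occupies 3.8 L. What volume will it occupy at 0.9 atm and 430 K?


P1V1/T1 = P2V2/T2
V2 = P1V1T2/(T1P2)
= 1.3×3.8×430/(399×0.9)
= 5.915 L

5.915 L


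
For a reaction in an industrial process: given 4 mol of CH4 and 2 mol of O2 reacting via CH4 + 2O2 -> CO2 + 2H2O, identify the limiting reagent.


Mole ratio available / coefficient:
  CH4: 4/1 = 4.000
  O2: 2/2 = 1.000
Smaller ratio is limiting.

O2


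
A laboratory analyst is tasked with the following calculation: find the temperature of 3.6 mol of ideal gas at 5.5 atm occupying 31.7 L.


PV = nRT  (R = 0.08206 L·atm/(mol·K))
T = PV/(nR) = 5.5×31.7/(3.6×0.08206)
= 174.35/0.295416
= 590.18 K

590.18 K


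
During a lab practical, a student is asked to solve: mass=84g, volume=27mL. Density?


ρ = mass/volume
= 84/27
= 3.111 g/mL

3.111 g/mL


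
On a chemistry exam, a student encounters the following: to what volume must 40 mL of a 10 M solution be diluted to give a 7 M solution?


C1V1 = C2V2
10 × 40 = 7 × V2
V2 = 400/7 = 57.14 mL

57.14 mL


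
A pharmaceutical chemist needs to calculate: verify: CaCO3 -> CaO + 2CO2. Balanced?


Equation: CaCO3 -> CaO + 2CO2
Check atoms: C: 1≠2, Ca: 1=1, O: 3≠5
Not balanced

No, not balanced


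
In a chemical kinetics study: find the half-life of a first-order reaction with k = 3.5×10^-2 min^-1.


t½ = ln2/k = 0.693147/(3.5×10^-2 min^-1)
= 19.80 min

19.80 min


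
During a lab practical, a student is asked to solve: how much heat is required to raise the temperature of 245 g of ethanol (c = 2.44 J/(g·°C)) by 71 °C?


q = mcΔT = 245 × 2.44 × 71
= 42443.80 J

42443.80 J


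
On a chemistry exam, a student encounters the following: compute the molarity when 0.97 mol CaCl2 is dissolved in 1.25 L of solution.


M = n/V = 0.97/1.25 = 0.776 mol/L

0.776 M


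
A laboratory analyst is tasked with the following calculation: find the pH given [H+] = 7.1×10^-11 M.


pH = -log10([H+]) = -log10(7.1×10^-11)
= 11 - log10(7.1)
= 11 - 0.85
= 10.15

10.15


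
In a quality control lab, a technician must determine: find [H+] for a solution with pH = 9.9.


[H+] = 10^(-pH) = 10^(-9.9)
= 1.26×10^-10 M

1.26×10^-10 M


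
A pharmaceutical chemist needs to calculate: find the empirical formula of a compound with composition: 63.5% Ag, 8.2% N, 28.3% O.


Assume 100 g sample. Moles of each element:
  Ag: 63.5/107.87 = 0.589 mol
  N: 8.2/14.01 = 0.585 mol
  O: 28.3/16.0 = 1.769 mol
Divide by smallest (0.585):
  Ag: 0.589/0.585 = 1.01
  N: 0.585/0.585 = 1.0
  O: 1.769/0.585 = 3.02
Empirical formula: AgNO3

AgNO3


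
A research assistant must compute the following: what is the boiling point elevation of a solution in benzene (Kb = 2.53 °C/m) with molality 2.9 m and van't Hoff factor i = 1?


ΔTb = Kb × m × i
= 2.53 × 2.9 × 1
= 7.337 °C

7.337 °C


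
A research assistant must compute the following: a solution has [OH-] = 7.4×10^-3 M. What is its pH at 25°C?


pOH = -log10([OH-]) = -log10(7.4×10^-3)
= 3 - log10(7.4) = 2.13
pH = 14 - pOH = 14 - 2.13 = 11.87

11.87


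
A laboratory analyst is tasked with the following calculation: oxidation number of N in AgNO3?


(+1) + x + 3(-2) = 0, so x = +5
Oxidation number: +5

+5


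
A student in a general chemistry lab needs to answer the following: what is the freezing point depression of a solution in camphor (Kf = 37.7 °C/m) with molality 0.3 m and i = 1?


ΔTf = Kf × m × i
= 37.7 × 0.3 × 1
= 11.31 °C

11.31 °C


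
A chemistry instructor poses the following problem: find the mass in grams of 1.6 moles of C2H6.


M(C2H6) = 30.07 g/mol
mass = n × M = 1.6 × 30.07 = 48.11 g

48.11 g


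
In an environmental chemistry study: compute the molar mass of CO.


M(CO) = 1×12.01 + 1×16.0
= 12.01 + 16.0
= 28.01 g/mol

28.01 g/mol


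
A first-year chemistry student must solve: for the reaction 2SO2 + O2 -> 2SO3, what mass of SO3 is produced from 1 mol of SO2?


Mole ratio SO3:SO2 = 2:2
n(SO3) = 1 × 2/2 = 1.000 mol
mass = 1.000 × 80.07 = 80.07 g

80.07 g


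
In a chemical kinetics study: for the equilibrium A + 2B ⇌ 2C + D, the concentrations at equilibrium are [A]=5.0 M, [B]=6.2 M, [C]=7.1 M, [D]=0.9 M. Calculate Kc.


Kc = [C]^2[D]/([A][B]^2)
= (7.1^2 × 0.9^1)/(5.0^1 × 6.2^2)
= 45.369/192.2
= 0.2361

0.2361


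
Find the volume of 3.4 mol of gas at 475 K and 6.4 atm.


PV = nRT  (R = 0.08206 L·atm/(mol·K))
V = nRT/P = 3.4×0.08206×475/6.4
= 20.707 L

20.707 L


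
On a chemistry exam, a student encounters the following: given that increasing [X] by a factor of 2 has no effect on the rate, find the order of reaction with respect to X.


rate ∝ [X]^n
rate ∝ [X]^0
Order in X: 0

0


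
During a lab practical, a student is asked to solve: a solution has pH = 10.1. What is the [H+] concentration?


[H+] = 10^(-pH) = 10^(-10.1)
= 7.94×10^-11 M

7.94×10^-11 M


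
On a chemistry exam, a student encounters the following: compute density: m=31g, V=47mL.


ρ = mass/volume
= 31/47
= 0.66 g/mL

0.66 g/mL


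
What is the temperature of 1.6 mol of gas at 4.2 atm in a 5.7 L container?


PV = nRT  (R = 0.08206 L·atm/(mol·K))
T = PV/(nR) = 4.2×5.7/(1.6×0.08206)
= 23.94/0.131296
= 182.34 K

182.34 K


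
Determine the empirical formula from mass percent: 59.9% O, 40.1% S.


Assume 100 g sample. Moles of each element:
  O: 59.9/16.0 = 3.744 mol
  S: 40.1/32.07 = 1.25 mol
Divide by smallest (1.25):
  O: 3.744/1.25 = 3.0
  S: 1.25/1.25 = 1.0
Empirical formula: SO3

SO3


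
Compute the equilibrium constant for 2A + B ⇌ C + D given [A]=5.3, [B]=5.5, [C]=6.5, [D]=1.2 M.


Kc = [C][D]/([A]^2[B])
= (6.5^1 × 1.2^1)/(5.3^2 × 5.5^1)
= 7.8/154.495
= 0.05049

0.05049


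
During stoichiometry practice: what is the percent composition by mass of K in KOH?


M(KOH) = 1×39.1 + 1×16.0 + 1×1.008 = 56.108 g/mol
Mass of K = 1 × 39.1 = 39.10 g/mol
% K = 39.10/56.108 × 100 = 69.69%

69.69%


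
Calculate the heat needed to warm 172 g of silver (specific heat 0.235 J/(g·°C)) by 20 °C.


q = mcΔT = 172 × 0.235 × 20
= 808.40 J

808.40 J


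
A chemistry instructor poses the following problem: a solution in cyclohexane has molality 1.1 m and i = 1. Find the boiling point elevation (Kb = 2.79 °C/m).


ΔTb = Kb × m × i
= 2.79 × 1.1 × 1
= 3.069 °C

3.069 °C


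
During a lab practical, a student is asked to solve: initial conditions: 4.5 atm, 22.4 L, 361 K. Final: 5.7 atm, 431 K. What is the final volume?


P1V1/T1 = P2V2/T2
V2 = P1V1T2/(T1P2)
= 4.5×22.4×431/(361×5.7)
= 21.113 L

21.113 L


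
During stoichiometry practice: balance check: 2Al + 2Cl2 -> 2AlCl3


Equation: 2Al + 2Cl2 -> 2AlCl3
Check atoms: Al: 2=2, Cl: 4≠6
Not balanced

No, not balanced


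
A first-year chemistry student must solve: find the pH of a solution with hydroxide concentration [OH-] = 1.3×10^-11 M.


pOH = -log10([OH-]) = -log10(1.3×10^-11)
= 11 - log10(1.3) = 10.89
pH = 14 - pOH = 14 - 10.89 = 3.11

3.11


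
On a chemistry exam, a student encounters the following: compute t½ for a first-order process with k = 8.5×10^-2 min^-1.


t½ = ln2/k = 0.693147/(8.5×10^-2 min^-1)
= 8.155 min

8.155 min


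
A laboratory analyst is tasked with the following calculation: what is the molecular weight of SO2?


M(SO2) = 1×32.07 + 2×16.0
= 32.07 + 32.0
= 64.07 g/mol

64.07 g/mol


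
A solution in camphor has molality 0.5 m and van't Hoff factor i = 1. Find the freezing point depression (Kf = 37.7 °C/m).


ΔTf = Kf × m × i
= 37.7 × 0.5 × 1
= 18.85 °C

18.85 °C


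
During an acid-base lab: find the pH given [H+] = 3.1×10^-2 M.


pH = -log10([H+]) = -log10(3.1×10^-2)
= 2 - log10(3.1)
= 2 - 0.49
= 1.51

1.51


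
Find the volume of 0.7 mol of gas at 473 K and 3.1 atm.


PV = nRT  (R = 0.08206 L·atm/(mol·K))
V = nRT/P = 0.7×0.08206×473/3.1
= 8.765 L

8.765 L


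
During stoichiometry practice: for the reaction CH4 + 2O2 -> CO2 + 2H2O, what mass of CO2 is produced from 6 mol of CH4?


Mole ratio CO2:CH4 = 1:1
n(CO2) = 6 × 1/1 = 6.000 mol
mass = 6.000 × 44.01 = 264.06 g

264.06 g


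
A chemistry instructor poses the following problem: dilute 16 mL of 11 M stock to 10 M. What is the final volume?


C1V1 = C2V2
11 × 16 = 10 × V2
V2 = 176/10 = 17.6 mL

17.6 mL


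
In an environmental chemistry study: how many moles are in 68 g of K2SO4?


M(K2SO4) = 174.27 g/mol
n = mass/M = 68/174.27 = 0.3902 mol

0.3902 mol


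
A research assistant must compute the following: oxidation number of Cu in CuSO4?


Sulfate is -2, so Cu = +2
Oxidation number: +2

+2


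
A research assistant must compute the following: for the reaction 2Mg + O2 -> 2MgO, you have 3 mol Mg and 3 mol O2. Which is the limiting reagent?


Mole ratio available / coefficient:
  Mg: 3/2 = 1.500
  O2: 3/1 = 3.000
Smaller ratio is limiting.

Mg


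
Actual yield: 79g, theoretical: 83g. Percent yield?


% yield = actual/theoretical × 100
= 79/83 × 100
= 95.18%

95.18%


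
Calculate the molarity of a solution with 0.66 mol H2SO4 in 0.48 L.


M = n/V = 0.66/0.48 = 1.375 mol/L

1.375 M


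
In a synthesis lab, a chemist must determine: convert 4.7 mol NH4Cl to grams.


M(NH4Cl) = 53.49 g/mol
mass = n × M = 4.7 × 53.49 = 251.40 g

251.40 g


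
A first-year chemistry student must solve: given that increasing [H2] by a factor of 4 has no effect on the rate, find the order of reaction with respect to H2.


rate ∝ [H2]^n
rate ∝ [H2]^0
Order in H2: 0

0


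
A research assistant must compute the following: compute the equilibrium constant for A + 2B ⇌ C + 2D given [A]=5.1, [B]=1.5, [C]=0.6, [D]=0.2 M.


Kc = [C][D]^2/([A][B]^2)
= (0.6^1 × 0.2^2)/(5.1^1 × 1.5^2)
= 0.024/11.475
= 0.002092

0.002092


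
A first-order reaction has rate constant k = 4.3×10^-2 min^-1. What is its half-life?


t½ = ln2/k = 0.693147/(4.3×10^-2 min^-1)
= 16.12 min

16.12 min


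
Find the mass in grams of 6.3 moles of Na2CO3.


M(Na2CO3) = 105.99 g/mol
mass = n × M = 6.3 × 105.99 = 667.74 g

667.74 g


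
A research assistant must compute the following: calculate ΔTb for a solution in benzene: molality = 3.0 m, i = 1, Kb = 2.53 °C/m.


ΔTb = Kb × m × i
= 2.53 × 3.0 × 1
= 7.59 °C

7.59 °C


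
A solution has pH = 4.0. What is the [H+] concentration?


[H+] = 10^(-pH) = 10^(-4.0)
= 1.0×10^-4 M

1.0×10^-4 M


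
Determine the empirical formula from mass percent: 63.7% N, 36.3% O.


Assume 100 g sample. Moles of each element:
  N: 63.7/14.01 = 4.547 mol
  O: 36.3/16.0 = 2.269 mol
Divide by smallest (2.269):
  N: 4.547/2.269 = 2.0
  O: 2.269/2.269 = 1.0
Empirical formula: N2O

N2O


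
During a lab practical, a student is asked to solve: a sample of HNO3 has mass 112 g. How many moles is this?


M(HNO3) = 63.02 g/mol
n = mass/M = 112/63.02 = 1.7772 mol

1.7772 mol


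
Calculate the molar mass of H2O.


M(H2O) = 2×1.008 + 1×16.0
= 2.02 + 16.0
= 18.02 g/mol

18.02 g/mol


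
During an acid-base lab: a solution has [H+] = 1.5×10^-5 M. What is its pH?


pH = -log10([H+]) = -log10(1.5×10^-5)
= 5 - log10(1.5)
= 5 - 0.18
= 4.82

4.82


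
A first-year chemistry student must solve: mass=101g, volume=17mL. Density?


ρ = mass/volume
= 101/17
= 5.941 g/mL

5.941 g/mL


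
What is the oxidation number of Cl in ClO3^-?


x + 3(-2) = -1, so x = +5
Oxidation number: +5

+5


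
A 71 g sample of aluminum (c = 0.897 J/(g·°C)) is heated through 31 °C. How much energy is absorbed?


q = mcΔT = 71 × 0.897 × 31
= 1974.30 J

1974.30 J


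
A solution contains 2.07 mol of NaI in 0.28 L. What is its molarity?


M = n/V = 2.07/0.28 = 7.393 mol/L

7.393 M


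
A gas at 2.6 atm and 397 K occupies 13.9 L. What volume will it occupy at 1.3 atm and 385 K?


P1V1/T1 = P2V2/T2
V2 = P1V1T2/(T1P2)
= 2.6×13.9×385/(397×1.3)
= 26.96 L

26.96 L


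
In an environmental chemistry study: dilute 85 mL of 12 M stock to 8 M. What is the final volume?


C1V1 = C2V2
12 × 85 = 8 × V2
V2 = 1020/8 = 127.5 mL

127.5 mL


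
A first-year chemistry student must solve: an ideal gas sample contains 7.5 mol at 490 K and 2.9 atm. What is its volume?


PV = nRT  (R = 0.08206 L·atm/(mol·K))
V = nRT/P = 7.5×0.08206×490/2.9
= 103.99 L

103.99 L


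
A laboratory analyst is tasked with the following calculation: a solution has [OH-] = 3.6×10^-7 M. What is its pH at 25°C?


pOH = -log10([OH-]) = -log10(3.6×10^-7)
= 7 - log10(3.6) = 6.44
pH = 14 - pOH = 14 - 6.44 = 7.56

7.56


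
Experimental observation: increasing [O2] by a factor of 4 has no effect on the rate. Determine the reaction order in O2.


rate ∝ [O2]^n
rate ∝ [O2]^0
Order in O2: 0

0


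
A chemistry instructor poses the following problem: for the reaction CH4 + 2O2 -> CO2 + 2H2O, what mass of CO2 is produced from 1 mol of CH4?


Mole ratio CO2:CH4 = 1:1
n(CO2) = 1 × 1/1 = 1.000 mol
mass = 1.000 × 44.01 = 44.01 g

44.01 g


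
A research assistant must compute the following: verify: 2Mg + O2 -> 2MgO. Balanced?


Equation: 2Mg + O2 -> 2MgO
Check atoms: Mg: 2=2, O: 2=2
Balanced

Yes, balanced


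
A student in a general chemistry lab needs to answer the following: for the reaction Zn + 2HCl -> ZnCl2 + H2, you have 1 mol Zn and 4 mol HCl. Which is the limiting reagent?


Mole ratio available / coefficient:
  Zn: 1/1 = 1.000
  HCl: 4/2 = 2.000
Smaller ratio is limiting.

Zn


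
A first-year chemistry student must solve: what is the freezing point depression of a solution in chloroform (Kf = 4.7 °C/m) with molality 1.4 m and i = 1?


ΔTf = Kf × m × i
= 4.7 × 1.4 × 1
= 6.58 °C

6.58 °C


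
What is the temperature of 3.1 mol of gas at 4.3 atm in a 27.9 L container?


PV = nRT  (R = 0.08206 L·atm/(mol·K))
T = PV/(nR) = 4.3×27.9/(3.1×0.08206)
= 119.97/0.254386
= 471.61 K

471.61 K


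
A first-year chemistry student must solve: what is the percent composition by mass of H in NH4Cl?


M(NH4Cl) = 1×14.01 + 4×1.008 + 1×35.45 = 53.492 g/mol
Mass of H = 4 × 1.008 = 4.032 g/mol
% H = 4.032/53.492 × 100 = 7.54%

7.54%


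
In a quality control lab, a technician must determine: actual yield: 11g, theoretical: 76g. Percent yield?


% yield = actual/theoretical × 100
= 11/76 × 100
= 14.47%

14.47%


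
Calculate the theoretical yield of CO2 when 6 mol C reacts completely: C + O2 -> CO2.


Mole ratio CO2:C = 1:1
n(CO2) = 6 × 1/1 = 6.000 mol
mass = 6.000 × 44.01 = 264.06 g

264.06 g


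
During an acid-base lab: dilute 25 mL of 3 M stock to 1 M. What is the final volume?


C1V1 = C2V2
3 × 25 = 1 × V2
V2 = 75/1 = 75.0 mL

75.0 mL


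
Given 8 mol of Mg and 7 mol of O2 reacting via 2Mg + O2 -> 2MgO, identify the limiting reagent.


Mole ratio available / coefficient:
  Mg: 8/2 = 4.000
  O2: 7/1 = 7.000
Smaller ratio is limiting.

Mg


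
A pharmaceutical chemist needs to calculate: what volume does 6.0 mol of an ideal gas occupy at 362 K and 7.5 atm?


PV = nRT  (R = 0.08206 L·atm/(mol·K))
V = nRT/P = 6.0×0.08206×362/7.5
= 23.765 L

23.765 L


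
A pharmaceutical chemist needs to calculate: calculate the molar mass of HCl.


M(HCl) = 1×1.008 + 1×35.45
= 1.01 + 35.45
= 36.46 g/mol

36.46 g/mol


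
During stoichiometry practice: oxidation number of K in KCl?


Group 1 metal: +1
Oxidation number: +1

+1


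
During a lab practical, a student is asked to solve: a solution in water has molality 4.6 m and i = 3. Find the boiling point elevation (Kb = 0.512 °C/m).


ΔTb = Kb × m × i
= 0.512 × 4.6 × 3
= 7.0656 °C

7.0656 °C


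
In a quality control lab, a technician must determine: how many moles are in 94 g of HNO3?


M(HNO3) = 63.02 g/mol
n = mass/M = 94/63.02 = 1.4916 mol

1.4916 mol


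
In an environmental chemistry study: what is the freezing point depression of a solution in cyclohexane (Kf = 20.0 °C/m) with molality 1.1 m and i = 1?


ΔTf = Kf × m × i
= 20.0 × 1.1 × 1
= 22.0 °C

22.0 °C


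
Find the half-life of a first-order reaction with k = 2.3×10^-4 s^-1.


t½ = ln2/k = 0.693147/(2.3×10^-4 s^-1)
= 3014 s

3014 s


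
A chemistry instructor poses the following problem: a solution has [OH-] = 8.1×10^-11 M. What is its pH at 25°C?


pOH = -log10([OH-]) = -log10(8.1×10^-11)
= 11 - log10(8.1) = 10.09
pH = 14 - pOH = 14 - 10.09 = 3.91

3.91


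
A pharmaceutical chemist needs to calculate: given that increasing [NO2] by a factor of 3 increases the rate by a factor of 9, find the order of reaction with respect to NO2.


rate ∝ [NO2]^n
3^n = 9 → n = 2
Order in NO2: 2

2


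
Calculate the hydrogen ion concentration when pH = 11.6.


[H+] = 10^(-pH) = 10^(-11.6)
= 2.51×10^-12 M

2.51×10^-12 M


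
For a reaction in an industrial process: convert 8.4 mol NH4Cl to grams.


M(NH4Cl) = 53.49 g/mol
mass = n × M = 8.4 × 53.49 = 449.32 g

449.32 g


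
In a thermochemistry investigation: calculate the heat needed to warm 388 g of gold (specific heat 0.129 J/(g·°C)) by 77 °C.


q = mcΔT = 388 × 0.129 × 77
= 3854.00 J

3854.00 J


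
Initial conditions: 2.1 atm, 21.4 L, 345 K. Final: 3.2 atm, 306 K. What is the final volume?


P1V1/T1 = P2V2/T2
V2 = P1V1T2/(T1P2)
= 2.1×21.4×306/(345×3.2)
= 12.456 L

12.456 L


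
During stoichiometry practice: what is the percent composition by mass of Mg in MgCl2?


M(MgCl2) = 1×24.31 + 2×35.45 = 95.21 g/mol
Mass of Mg = 1 × 24.31 = 24.31 g/mol
% Mg = 24.31/95.21 × 100 = 25.53%

25.53%


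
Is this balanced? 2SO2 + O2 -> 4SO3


Equation: 2SO2 + O2 -> 4SO3
Check atoms: O: 6≠12, S: 2≠4
Not balanced

No, not balanced


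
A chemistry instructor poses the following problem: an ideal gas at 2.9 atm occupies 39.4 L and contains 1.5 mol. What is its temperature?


PV = nRT  (R = 0.08206 L·atm/(mol·K))
T = PV/(nR) = 2.9×39.4/(1.5×0.08206)
= 114.26/0.123090
= 928.26 K

928.26 K


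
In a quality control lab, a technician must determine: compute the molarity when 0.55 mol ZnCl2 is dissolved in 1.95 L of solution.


M = n/V = 0.55/1.95 = 0.282 mol/L

0.282 M
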